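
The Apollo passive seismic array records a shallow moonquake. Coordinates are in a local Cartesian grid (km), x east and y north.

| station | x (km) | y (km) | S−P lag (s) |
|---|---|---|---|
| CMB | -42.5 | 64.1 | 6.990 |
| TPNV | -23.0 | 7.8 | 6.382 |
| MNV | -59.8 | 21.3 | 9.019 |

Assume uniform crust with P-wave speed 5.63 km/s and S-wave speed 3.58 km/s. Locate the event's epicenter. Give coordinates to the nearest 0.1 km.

Distance from S−P lag: d = Δt · v_P v_S / (v_P − v_S) = Δt · (5.63·3.58)/(5.63−3.58) ≈ 9.8319·Δt.
So d_CMB = 68.72, d_TPNV = 62.75, d_MNV = 88.67 km.
Circle about each station: (x + 42.5)² + (y − 64.1)² = 68.72²; (x + 23.0)² + (y − 7.8)² = 62.75²; (x + 59.8)² + (y − 21.3)² = 88.67².
Subtracting the CMB equation from the TPNV and MNV equations removes the quadratic terms:
39.0 x − 112.6 y = -4540.34
-34.6 x − 85.6 y = -5025.26
Solving the 2×2 system: x ≈ 24.5, y ≈ 48.8 km.

x ≈ 24.5 km, y ≈ 48.8 km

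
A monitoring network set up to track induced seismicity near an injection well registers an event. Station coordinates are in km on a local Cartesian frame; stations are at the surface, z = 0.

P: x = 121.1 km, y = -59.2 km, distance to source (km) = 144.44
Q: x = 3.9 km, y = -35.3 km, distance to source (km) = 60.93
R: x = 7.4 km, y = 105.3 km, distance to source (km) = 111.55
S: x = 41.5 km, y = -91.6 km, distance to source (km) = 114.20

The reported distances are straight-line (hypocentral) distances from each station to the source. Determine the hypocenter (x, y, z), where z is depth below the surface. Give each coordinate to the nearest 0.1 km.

Each station gives a sphere (x−x_i)² + (y−y_i)² + z² = d_i² (stations at z=0).
Subtracting the P sphere from Q and R: z² cancels, leaving linear equations in x and y:
-234.4 x + 47.8 y = 241.90
-227.4 x + 329.0 y = 1392.51
Solving: x ≈ -0.197, y ≈ 4.097 km (keep extra digits for the depth step; rounded: -0.2, 4.1).
Then from the P sphere: z² = 144.44² − (x − 121.1)² − (y + 59.2)² with x = -0.197, y = 4.097, so z ≈ 46.297 ≈ 46.3 km.

(-0.2, 4.1, 46.3)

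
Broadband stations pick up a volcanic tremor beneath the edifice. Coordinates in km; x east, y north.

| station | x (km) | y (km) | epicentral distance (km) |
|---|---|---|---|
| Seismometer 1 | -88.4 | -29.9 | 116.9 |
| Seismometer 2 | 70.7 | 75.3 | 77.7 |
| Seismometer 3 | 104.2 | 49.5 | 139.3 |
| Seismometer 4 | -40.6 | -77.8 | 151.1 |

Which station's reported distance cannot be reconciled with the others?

Solve using three stations at a time. Using Seismometer 1, Seismometer 3, Seismometer 4 (subtract circle equations pairwise → linear system) gives (x, y) ≈ (-33.1, 73.1).
Distances from that point to each station vs reported:
  Seismometer 1: calculated 116.9 vs reported 116.9 → residual 0.0 km
  Seismometer 2: calculated 103.8 vs reported 77.7 → residual 26.1 km
  Seismometer 3: calculated 139.3 vs reported 139.3 → residual 0.0 km
  Seismometer 4: calculated 151.1 vs reported 151.1 → residual 0.0 km
Seismometer 1, Seismometer 3, Seismometer 4 are mutually consistent (residuals ≈ 0); Seismometer 2 is off by 26.1 km.

Seismometer 2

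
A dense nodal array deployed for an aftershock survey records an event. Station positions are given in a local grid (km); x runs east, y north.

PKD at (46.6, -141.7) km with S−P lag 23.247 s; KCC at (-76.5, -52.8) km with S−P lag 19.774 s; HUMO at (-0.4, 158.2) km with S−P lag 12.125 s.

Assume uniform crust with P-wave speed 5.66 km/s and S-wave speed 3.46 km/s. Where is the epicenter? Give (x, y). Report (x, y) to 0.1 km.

Distance from S−P lag: d = Δt · v_P v_S / (v_P − v_S) = Δt · (5.66·3.46)/(5.66−3.46) ≈ 8.9016·Δt.
So d_PKD = 206.94, d_KCC = 176.02, d_HUMO = 107.93 km.
Circle about each station: (x − 46.6)² + (y + 141.7)² = 206.94²; (x + 76.5)² + (y + 52.8)² = 176.02²; (x + 0.4)² + (y − 158.2)² = 107.93².
Subtracting the PKD equation from the KCC and HUMO equations removes the quadratic terms:
-246.2 x + 177.8 y = -1769.24
-94.0 x + 599.8 y = 33952.23
Solving the 2×2 system: x ≈ 54.2, y ≈ 65.1 km.
Check against PKD (with the unrounded x, y): √((x − 46.6)²+(y + 141.7)²) = 206.94 ≈ 206.94 km. ✓

54.2 km east, 65.1 km north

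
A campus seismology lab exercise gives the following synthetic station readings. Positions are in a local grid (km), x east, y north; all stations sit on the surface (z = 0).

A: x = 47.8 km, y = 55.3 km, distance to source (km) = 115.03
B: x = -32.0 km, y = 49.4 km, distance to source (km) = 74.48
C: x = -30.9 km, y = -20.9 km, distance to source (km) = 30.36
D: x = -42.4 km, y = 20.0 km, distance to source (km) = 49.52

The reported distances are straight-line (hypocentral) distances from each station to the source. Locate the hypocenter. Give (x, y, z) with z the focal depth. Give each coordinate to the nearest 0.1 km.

(-35.0, -18.7, 30.0)

Each station gives a sphere (x−x_i)² + (y−y_i)² + z² = d_i² (stations at z=0).
Subtracting the A sphere from B and C: z² cancels, leaving linear equations in x and y:
-159.6 x − 11.8 y = 5806.06
-157.4 x − 152.4 y = 8358.86
Solving: x ≈ -34.996, y ≈ -18.704 km (keep extra digits for the depth step; rounded: -35.0, -18.7).
Then from the A sphere: z² = 115.03² − (x − 47.8)² − (y − 55.3)² with x = -34.996, y = -18.704, so z ≈ 30.002 ≈ 30.0 km.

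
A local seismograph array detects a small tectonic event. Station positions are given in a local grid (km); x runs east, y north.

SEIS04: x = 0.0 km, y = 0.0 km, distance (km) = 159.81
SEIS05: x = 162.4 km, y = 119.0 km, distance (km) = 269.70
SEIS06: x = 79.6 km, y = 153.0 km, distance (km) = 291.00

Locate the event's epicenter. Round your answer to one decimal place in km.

80.6 km east, -138.0 km north

Circle about each station: x² + y² = 159.81²; (x − 162.4)² + (y − 119.0)² = 269.70²; (x − 79.6)² + (y − 153.0)² = 291.00².
Subtracting the SEIS04 equation from the SEIS05 and SEIS06 equations removes the quadratic terms:
324.8 x + 238.0 y = -6664.09
159.2 x + 306.0 y = -29396.60
Solving the 2×2 system: x ≈ 80.6, y ≈ -138.0 km.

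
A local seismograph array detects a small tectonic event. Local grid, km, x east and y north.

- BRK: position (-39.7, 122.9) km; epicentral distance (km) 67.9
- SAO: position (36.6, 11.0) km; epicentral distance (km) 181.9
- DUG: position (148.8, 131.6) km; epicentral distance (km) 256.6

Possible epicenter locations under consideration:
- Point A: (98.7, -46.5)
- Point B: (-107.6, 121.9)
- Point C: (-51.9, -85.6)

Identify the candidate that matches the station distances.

Point B

For each candidate, compare |candidate − station| to the reported distance:
Point A: residuals BRK 150.8, SAO 97.3, DUG 71.6 → max 150.8 km
Point B: residuals BRK 0.0, SAO 0.0, DUG 0.0 → max 0.0 km
Point C: residuals BRK 141.0, SAO 50.9, DUG 39.1 → max 141.0 km
Only Point B has all residuals ≈ 0.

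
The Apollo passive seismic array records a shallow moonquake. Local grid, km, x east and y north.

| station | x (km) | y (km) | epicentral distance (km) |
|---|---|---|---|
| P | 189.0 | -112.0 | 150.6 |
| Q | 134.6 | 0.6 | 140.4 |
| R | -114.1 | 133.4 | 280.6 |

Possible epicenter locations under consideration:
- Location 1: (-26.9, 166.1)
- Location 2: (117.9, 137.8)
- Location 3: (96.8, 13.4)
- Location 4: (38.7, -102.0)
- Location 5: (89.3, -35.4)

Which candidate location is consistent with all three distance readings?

Location 4

For each candidate, compare |candidate − station| to the reported distance:
Location 1: residuals P 201.5, Q 90.8, R 187.5 → max 201.5 km
Location 2: residuals P 109.1, Q 2.2, R 48.6 → max 109.1 km
Location 3: residuals P 5.0, Q 100.5, R 38.0 → max 100.5 km
Location 4: residuals P 0.0, Q 0.0, R 0.0 → max 0.0 km
Location 5: residuals P 24.9, Q 82.5, R 16.3 → max 82.5 km
Only Location 4 has all residuals ≈ 0.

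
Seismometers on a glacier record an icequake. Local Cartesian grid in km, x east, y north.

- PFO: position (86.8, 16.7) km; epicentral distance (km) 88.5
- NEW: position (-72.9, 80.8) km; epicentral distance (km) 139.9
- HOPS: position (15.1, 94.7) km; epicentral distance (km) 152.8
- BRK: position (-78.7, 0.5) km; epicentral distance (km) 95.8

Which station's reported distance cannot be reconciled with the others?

HOPS

Solve using three stations at a time. Using PFO, NEW, BRK (subtract circle equations pairwise → linear system) gives (x, y) ≈ (11.9, -30.4).
Distances from that point to each station vs reported:
  PFO: calculated 88.5 vs reported 88.5 → residual 0.0 km
  NEW: calculated 139.9 vs reported 139.9 → residual 0.0 km
  HOPS: calculated 125.1 vs reported 152.8 → residual 27.7 km
  BRK: calculated 95.8 vs reported 95.8 → residual 0.0 km
PFO, NEW, BRK are mutually consistent (residuals ≈ 0); HOPS is off by 27.7 km.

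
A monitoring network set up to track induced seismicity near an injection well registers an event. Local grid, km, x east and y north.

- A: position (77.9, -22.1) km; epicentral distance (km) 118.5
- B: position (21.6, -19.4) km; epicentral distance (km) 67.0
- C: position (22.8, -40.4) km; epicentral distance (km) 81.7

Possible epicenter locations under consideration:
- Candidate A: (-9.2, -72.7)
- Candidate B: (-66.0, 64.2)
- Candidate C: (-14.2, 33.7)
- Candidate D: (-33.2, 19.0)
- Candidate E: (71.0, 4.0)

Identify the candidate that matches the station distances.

For each candidate, compare |candidate − station| to the reported distance:
Candidate A: residuals A 17.8, B 5.4, C 36.2 → max 36.2 km
Candidate B: residuals A 49.3, B 54.1, C 55.5 → max 55.5 km
Candidate C: residuals A 10.8, B 3.0, C 1.1 → max 10.8 km
Candidate D: residuals A 0.0, B 0.1, C 0.1 → max 0.1 km
Candidate E: residuals A 91.5, B 12.3, C 16.2 → max 91.5 km
Only Candidate D has all residuals ≈ 0.

Candidate D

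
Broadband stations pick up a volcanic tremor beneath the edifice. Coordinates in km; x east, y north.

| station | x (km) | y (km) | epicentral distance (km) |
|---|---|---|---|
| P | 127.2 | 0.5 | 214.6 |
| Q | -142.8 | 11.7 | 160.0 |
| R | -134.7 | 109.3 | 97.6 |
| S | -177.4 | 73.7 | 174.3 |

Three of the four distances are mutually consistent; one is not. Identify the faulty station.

Solve using three stations at a time. Using P, Q, R (subtract circle equations pairwise → linear system) gives (x, y) ≈ (-40.3, 134.7).
Distances from that point to each station vs reported:
  P: calculated 214.7 vs reported 214.6 → residual 0.1 km
  Q: calculated 160.1 vs reported 160.0 → residual 0.1 km
  R: calculated 97.7 vs reported 97.6 → residual 0.1 km
  S: calculated 150.0 vs reported 174.3 → residual 24.3 km
P, Q, R are mutually consistent (residuals ≈ 0); S is off by 24.3 km.

S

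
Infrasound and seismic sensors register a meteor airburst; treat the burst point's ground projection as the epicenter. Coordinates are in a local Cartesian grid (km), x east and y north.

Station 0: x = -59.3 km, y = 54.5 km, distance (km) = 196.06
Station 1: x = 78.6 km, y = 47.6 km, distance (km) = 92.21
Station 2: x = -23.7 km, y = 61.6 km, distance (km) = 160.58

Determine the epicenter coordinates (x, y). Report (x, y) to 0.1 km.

122.1 km east, 128.9 km north

Circle about each station: (x + 59.3)² + (y − 54.5)² = 196.06²; (x − 78.6)² + (y − 47.6)² = 92.21²; (x + 23.7)² + (y − 61.6)² = 160.58².
Subtracting pairs of circle equations eliminates x²+y² and gives linear equations (the radical axes):
275.8 x − 13.8 y = 31893.82
71.2 x + 14.2 y = 10523.10
Solving the 2×2 system: x ≈ 122.1, y ≈ 128.9 km.
Check against Station 0 (with the unrounded x, y): √((x + 59.3)²+(y − 54.5)²) = 196.05 ≈ 196.06 km. ✓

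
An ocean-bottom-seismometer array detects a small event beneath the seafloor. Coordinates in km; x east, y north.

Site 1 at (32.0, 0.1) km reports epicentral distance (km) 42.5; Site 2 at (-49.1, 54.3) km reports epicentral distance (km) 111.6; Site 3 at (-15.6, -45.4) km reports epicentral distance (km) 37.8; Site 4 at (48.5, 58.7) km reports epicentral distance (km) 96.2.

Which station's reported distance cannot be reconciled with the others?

Site 1

Solve using three stations at a time. Using Site 2, Site 3, Site 4 (subtract circle equations pairwise → linear system) gives (x, y) ≈ (20.1, -33.2).
Distances from that point to each station vs reported:
  Site 1: calculated 35.4 vs reported 42.5 → residual 7.1 km
  Site 2: calculated 111.6 vs reported 111.6 → residual 0.0 km
  Site 3: calculated 37.8 vs reported 37.8 → residual 0.0 km
  Site 4: calculated 96.2 vs reported 96.2 → residual 0.0 km
Site 2, Site 3, Site 4 are mutually consistent (residuals ≈ 0); Site 1 is off by 7.1 km.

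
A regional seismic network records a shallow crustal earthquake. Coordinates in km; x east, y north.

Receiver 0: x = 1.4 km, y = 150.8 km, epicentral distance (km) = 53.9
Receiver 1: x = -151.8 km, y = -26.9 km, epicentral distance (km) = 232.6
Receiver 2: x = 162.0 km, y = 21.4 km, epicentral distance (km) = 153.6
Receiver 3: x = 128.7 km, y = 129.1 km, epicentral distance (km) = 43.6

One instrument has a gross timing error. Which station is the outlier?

Solve using three stations at a time. Using Receiver 0, Receiver 1, Receiver 2 (subtract circle equations pairwise → linear system) gives (x, y) ≈ (36.4, 109.8).
Distances from that point to each station vs reported:
  Receiver 0: calculated 53.9 vs reported 53.9 → residual 0.0 km
  Receiver 1: calculated 232.6 vs reported 232.6 → residual 0.0 km
  Receiver 2: calculated 153.6 vs reported 153.6 → residual 0.0 km
  Receiver 3: calculated 94.3 vs reported 43.6 → residual 50.7 km
Receiver 0, Receiver 1, Receiver 2 are mutually consistent (residuals ≈ 0); Receiver 3 is off by 50.7 km.

Receiver 3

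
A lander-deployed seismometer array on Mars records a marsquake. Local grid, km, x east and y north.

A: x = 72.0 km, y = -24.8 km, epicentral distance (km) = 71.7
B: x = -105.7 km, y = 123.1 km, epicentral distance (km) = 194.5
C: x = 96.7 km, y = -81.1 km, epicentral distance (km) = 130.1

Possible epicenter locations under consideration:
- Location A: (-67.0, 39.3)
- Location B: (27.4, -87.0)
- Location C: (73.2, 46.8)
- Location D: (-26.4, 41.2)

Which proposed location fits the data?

For each candidate, compare |candidate − station| to the reported distance:
Location A: residuals A 81.4, B 102.2, C 73.1 → max 102.2 km
Location B: residuals A 4.8, B 54.2, C 60.5 → max 60.5 km
Location C: residuals A 0.1, B 0.0, C 0.1 → max 0.1 km
Location D: residuals A 46.8, B 80.5, C 43.4 → max 80.5 km
Only Location C has all residuals ≈ 0.

Location C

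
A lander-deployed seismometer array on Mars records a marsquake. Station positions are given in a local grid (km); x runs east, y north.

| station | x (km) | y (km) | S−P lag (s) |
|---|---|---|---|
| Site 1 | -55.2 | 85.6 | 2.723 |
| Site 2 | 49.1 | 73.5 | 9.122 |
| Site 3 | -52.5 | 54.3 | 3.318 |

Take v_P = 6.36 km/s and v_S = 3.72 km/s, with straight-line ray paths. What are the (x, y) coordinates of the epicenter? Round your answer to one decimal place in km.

(-32.6, 76.4)

Distance from S−P lag: d = Δt · v_P v_S / (v_P − v_S) = Δt · (6.36·3.72)/(6.36−3.72) ≈ 8.9618·Δt.
So d_Site 1 = 24.40, d_Site 2 = 81.75, d_Site 3 = 29.74 km.
Circle about each station: (x + 55.2)² + (y − 85.6)² = 24.40²; (x − 49.1)² + (y − 73.5)² = 81.75²; (x + 52.5)² + (y − 54.3)² = 29.74².
Subtracting the Site 1 equation from the Site 2 and Site 3 equations removes the quadratic terms:
208.6 x − 24.2 y = -8649.04
5.4 x − 62.6 y = -4958.77
Solving the 2×2 system: x ≈ -32.6, y ≈ 76.4 km.
Check against Site 1 (with the unrounded x, y): √((x + 55.2)²+(y − 85.6)²) = 24.40 ≈ 24.40 km. ✓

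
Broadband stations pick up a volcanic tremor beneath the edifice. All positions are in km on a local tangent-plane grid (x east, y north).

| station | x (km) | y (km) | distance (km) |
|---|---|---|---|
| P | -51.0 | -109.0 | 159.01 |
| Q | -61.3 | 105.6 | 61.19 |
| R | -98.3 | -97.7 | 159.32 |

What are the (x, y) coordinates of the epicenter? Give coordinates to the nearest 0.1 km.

Circle about each station: (x + 51.0)² + (y + 109.0)² = 159.01²; (x + 61.3)² + (y − 105.6)² = 61.19²; (x + 98.3)² + (y + 97.7)² = 159.32².
Subtracting pairs of circle equations eliminates x²+y² and gives linear equations (the radical axes):
-20.6 x + 429.2 y = 21967.01
-94.6 x + 22.6 y = 4627.50
Solving the 2×2 system: x ≈ -37.1, y ≈ 49.4 km.

(-37.1, 49.4)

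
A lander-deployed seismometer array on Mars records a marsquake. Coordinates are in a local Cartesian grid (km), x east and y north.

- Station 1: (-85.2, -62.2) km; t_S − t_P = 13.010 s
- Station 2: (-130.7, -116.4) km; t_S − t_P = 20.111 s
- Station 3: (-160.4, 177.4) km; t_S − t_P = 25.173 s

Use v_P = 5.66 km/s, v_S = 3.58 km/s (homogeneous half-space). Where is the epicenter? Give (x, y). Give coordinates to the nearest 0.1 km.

Distance from S−P lag: d = Δt · v_P v_S / (v_P − v_S) = Δt · (5.66·3.58)/(5.66−3.58) ≈ 9.7417·Δt.
So d_Station 1 = 126.74, d_Station 2 = 195.92, d_Station 3 = 245.23 km.
Circle about each station: (x + 85.2)² + (y + 62.2)² = 126.74²; (x + 130.7)² + (y + 116.4)² = 195.92²; (x + 160.4)² + (y − 177.4)² = 245.23².
Subtracting pairs of circle equations eliminates x²+y² and gives linear equations (the radical axes):
-91.0 x − 108.4 y = -2818.05
-150.4 x + 479.2 y = 1996.31
Solving the 2×2 system: x ≈ 18.9, y ≈ 10.1 km.

18.9 km east, 10.1 km north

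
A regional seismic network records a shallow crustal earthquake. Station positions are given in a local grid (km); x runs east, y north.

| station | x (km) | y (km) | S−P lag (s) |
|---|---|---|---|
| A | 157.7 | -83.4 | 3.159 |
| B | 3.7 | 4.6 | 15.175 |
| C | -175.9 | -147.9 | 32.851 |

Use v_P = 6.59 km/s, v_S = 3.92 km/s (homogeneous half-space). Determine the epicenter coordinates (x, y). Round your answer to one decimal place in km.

Distance from S−P lag: d = Δt · v_P v_S / (v_P − v_S) = Δt · (6.59·3.92)/(6.59−3.92) ≈ 9.6752·Δt.
So d_A = 30.56, d_B = 146.82, d_C = 317.84 km.
Circle about each station: (x − 157.7)² + (y + 83.4)² = 30.56²; (x − 3.7)² + (y − 4.6)² = 146.82²; (x + 175.9)² + (y + 147.9)² = 317.84².
Subtracting the A equation from the B and C equations removes the quadratic terms:
-308.0 x + 176.0 y = -52412.20
-667.2 x − 129.0 y = -79097.98
Solving the 2×2 system: x ≈ 131.6, y ≈ -67.5 km.

(131.6, -67.5)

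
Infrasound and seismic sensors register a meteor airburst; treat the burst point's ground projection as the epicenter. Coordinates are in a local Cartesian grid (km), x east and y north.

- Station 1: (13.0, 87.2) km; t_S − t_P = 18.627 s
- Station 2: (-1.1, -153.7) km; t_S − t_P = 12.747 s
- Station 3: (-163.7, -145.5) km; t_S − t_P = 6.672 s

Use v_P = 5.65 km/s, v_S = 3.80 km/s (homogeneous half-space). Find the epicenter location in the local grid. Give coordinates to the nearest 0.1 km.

(-127.6, -77.0)

Distance from S−P lag: d = Δt · v_P v_S / (v_P − v_S) = Δt · (5.65·3.80)/(5.65−3.80) ≈ 11.6054·Δt.
So d_Station 1 = 216.17, d_Station 2 = 147.93, d_Station 3 = 77.43 km.
Circle about each station: (x − 13.0)² + (y − 87.2)² = 216.17²; (x + 1.1)² + (y + 153.7)² = 147.93²; (x + 163.7)² + (y + 145.5)² = 77.43².
Subtracting pairs of circle equations eliminates x²+y² and gives linear equations (the radical axes):
-28.2 x − 481.8 y = 40698.24
-353.4 x − 465.4 y = 80929.16
Solving the 2×2 system: x ≈ -127.6, y ≈ -77.0 km.
Check against Station 1 (with the unrounded x, y): √((x − 13.0)²+(y − 87.2)²) = 216.17 ≈ 216.17 km. ✓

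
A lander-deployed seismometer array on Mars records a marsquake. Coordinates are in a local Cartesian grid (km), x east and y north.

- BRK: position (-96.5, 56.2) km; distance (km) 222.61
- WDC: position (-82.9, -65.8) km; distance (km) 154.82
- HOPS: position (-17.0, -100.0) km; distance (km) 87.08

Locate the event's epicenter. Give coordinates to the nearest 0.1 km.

69.7 km east, -91.9 km north

Circle about each station: (x + 96.5)² + (y − 56.2)² = 222.61²; (x + 82.9)² + (y + 65.8)² = 154.82²; (x + 17.0)² + (y + 100.0)² = 87.08².
Subtracting the BRK equation from the WDC and HOPS equations removes the quadratic terms:
27.2 x − 244.0 y = 24317.34
159.0 x − 312.4 y = 39790.60
Solving the 2×2 system: x ≈ 69.7, y ≈ -91.9 km.
Check against BRK (with the unrounded x, y): √((x + 96.5)²+(y − 56.2)²) = 222.61 ≈ 222.61 km. ✓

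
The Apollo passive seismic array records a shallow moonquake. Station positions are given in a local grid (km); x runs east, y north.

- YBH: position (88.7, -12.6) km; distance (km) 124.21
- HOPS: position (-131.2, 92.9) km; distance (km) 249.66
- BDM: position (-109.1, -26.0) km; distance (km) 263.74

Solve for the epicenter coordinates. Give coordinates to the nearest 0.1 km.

Circle about each station: (x − 88.7)² + (y + 12.6)² = 124.21²; (x + 131.2)² + (y − 92.9)² = 249.66²; (x + 109.1)² + (y + 26.0)² = 263.74².
Subtracting pairs of circle equations eliminates x²+y² and gives linear equations (the radical axes):
-439.8 x + 211.0 y = -29084.59
-395.6 x − 26.8 y = -49578.30
Solving the 2×2 system: x ≈ 118.0, y ≈ 108.1 km.
Check against YBH (with the unrounded x, y): √((x − 88.7)²+(y + 12.6)²) = 124.22 ≈ 124.21 km. ✓

118.0 km east, 108.1 km north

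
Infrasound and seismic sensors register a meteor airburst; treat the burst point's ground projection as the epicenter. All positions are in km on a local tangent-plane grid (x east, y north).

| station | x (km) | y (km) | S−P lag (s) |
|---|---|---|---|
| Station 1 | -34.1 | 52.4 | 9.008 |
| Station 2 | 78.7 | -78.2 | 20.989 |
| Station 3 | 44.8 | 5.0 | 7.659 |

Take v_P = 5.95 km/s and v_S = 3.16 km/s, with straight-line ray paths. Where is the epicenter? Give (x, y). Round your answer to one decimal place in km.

Distance from S−P lag: d = Δt · v_P v_S / (v_P − v_S) = Δt · (5.95·3.16)/(5.95−3.16) ≈ 6.7391·Δt.
So d_Station 1 = 60.71, d_Station 2 = 141.45, d_Station 3 = 51.61 km.
Circle about each station: (x + 34.1)² + (y − 52.4)² = 60.71²; (x − 78.7)² + (y + 78.2)² = 141.45²; (x − 44.8)² + (y − 5.0)² = 51.61².
Subtracting the Station 1 equation from the Station 2 and Station 3 equations removes the quadratic terms:
225.6 x − 261.2 y = -7922.04
157.8 x − 94.8 y = -854.42
Solving the 2×2 system: x ≈ 26.6, y ≈ 53.3 km.

26.6 km east, 53.3 km north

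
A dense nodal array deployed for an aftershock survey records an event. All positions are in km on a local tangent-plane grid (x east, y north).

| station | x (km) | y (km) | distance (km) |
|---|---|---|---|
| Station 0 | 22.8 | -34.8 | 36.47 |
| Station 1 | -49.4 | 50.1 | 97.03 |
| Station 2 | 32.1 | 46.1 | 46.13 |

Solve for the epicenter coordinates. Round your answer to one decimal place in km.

Circle about each station: (x − 22.8)² + (y + 34.8)² = 36.47²; (x + 49.4)² + (y − 50.1)² = 97.03²; (x − 32.1)² + (y − 46.1)² = 46.13².
Subtracting the Station 0 equation from the Station 1 and Station 2 equations removes the quadratic terms:
-144.4 x + 169.8 y = -4865.27
18.6 x + 161.8 y = 626.82
Solving the 2×2 system: x ≈ 33.7, y ≈ 0.0 km.
Check against Station 0 (with the unrounded x, y): √((x − 22.8)²+(y + 34.8)²) = 36.47 ≈ 36.47 km. ✓

33.7 km east, 0.0 km north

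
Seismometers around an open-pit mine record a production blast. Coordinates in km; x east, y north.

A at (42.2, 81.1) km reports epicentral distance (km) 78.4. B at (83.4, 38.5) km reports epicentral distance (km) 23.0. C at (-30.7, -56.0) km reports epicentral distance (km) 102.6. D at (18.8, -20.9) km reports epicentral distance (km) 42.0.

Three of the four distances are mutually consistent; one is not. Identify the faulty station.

Solve using three stations at a time. Using A, C, D (subtract circle equations pairwise → linear system) gives (x, y) ≈ (52.8, 3.5).
Distances from that point to each station vs reported:
  A: calculated 78.3 vs reported 78.4 → residual 0.1 km
  B: calculated 46.5 vs reported 23.0 → residual 23.5 km
  C: calculated 102.5 vs reported 102.6 → residual 0.1 km
  D: calculated 41.9 vs reported 42.0 → residual 0.1 km
A, C, D are mutually consistent (residuals ≈ 0); B is off by 23.5 km.

B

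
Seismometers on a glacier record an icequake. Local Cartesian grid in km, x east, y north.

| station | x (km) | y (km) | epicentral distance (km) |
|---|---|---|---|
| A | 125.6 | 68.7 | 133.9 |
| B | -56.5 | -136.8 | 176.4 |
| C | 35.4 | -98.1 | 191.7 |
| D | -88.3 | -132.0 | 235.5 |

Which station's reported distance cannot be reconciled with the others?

Solve using three stations at a time. Using A, C, D (subtract circle equations pairwise → linear system) gives (x, y) ≈ (-6.7, 88.9).
Distances from that point to each station vs reported:
  A: calculated 133.8 vs reported 133.9 → residual 0.1 km
  B: calculated 231.1 vs reported 176.4 → residual 54.7 km
  C: calculated 191.7 vs reported 191.7 → residual 0.0 km
  D: calculated 235.5 vs reported 235.5 → residual 0.0 km
A, C, D are mutually consistent (residuals ≈ 0); B is off by 54.7 km.

B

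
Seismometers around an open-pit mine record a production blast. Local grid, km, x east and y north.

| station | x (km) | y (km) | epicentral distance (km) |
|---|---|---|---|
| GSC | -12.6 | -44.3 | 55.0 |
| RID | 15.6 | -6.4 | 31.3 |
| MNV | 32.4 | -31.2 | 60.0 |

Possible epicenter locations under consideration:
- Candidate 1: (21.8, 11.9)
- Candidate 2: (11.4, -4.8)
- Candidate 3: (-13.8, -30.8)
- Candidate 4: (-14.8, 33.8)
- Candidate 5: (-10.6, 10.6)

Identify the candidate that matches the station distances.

Candidate 5

For each candidate, compare |candidate − station| to the reported distance:
Candidate 1: residuals GSC 10.9, RID 12.0, MNV 15.6 → max 15.6 km
Candidate 2: residuals GSC 8.8, RID 26.8, MNV 26.3 → max 26.8 km
Candidate 3: residuals GSC 41.4, RID 6.9, MNV 13.8 → max 41.4 km
Candidate 4: residuals GSC 23.1, RID 19.1, MNV 20.3 → max 23.1 km
Candidate 5: residuals GSC 0.1, RID 0.1, MNV 0.0 → max 0.1 km
Only Candidate 5 has all residuals ≈ 0.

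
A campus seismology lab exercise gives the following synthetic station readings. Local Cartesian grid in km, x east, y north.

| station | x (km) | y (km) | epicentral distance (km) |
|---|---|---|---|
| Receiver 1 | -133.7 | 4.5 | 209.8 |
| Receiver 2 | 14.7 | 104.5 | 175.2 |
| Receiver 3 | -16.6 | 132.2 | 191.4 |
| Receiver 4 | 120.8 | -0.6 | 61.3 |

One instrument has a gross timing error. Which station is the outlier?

Receiver 2

Solve using three stations at a time. Using Receiver 1, Receiver 3, Receiver 4 (subtract circle equations pairwise → linear system) gives (x, y) ≈ (71.9, -37.5).
Distances from that point to each station vs reported:
  Receiver 1: calculated 209.8 vs reported 209.8 → residual 0.0 km
  Receiver 2: calculated 153.1 vs reported 175.2 → residual 22.1 km
  Receiver 3: calculated 191.4 vs reported 191.4 → residual 0.0 km
  Receiver 4: calculated 61.3 vs reported 61.3 → residual 0.0 km
Receiver 1, Receiver 3, Receiver 4 are mutually consistent (residuals ≈ 0); Receiver 2 is off by 22.1 km.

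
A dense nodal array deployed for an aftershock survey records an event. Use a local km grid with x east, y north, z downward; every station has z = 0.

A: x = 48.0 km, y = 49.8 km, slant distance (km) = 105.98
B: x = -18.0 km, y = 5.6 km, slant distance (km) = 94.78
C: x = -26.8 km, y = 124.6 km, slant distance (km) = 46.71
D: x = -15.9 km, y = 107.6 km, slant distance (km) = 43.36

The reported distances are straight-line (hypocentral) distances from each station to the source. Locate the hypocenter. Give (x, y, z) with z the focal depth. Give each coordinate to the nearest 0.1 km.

Each station gives a sphere (x−x_i)² + (y−y_i)² + z² = d_i² (stations at z=0).
Subtracting the A sphere from B and C: z² cancels, leaving linear equations in x and y:
-132.0 x − 88.4 y = -2180.17
-149.6 x + 149.6 y = 20509.30
Solving: x ≈ -45.095, y ≈ 91.999 km (keep extra digits for the depth step; rounded: -45.1, 92.0).
Then from the A sphere: z² = 105.98² − (x − 48.0)² − (y − 49.8)² with x = -45.095, y = 91.999, so z ≈ 28.006 ≈ 28.0 km.
Check against D (with the unrounded solution): distance 43.36 ≈ 43.36 km. ✓

(-45.1, 92.0, 28.0)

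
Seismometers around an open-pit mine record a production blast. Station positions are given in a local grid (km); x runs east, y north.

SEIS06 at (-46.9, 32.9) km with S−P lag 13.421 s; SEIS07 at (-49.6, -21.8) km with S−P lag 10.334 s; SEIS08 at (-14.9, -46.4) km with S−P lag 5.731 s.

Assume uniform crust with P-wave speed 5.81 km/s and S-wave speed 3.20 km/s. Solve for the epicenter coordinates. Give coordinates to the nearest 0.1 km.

x ≈ 23.3 km, y ≈ -32.0 km

Distance from S−P lag: d = Δt · v_P v_S / (v_P − v_S) = Δt · (5.81·3.20)/(5.81−3.20) ≈ 7.1234·Δt.
So d_SEIS06 = 95.60, d_SEIS07 = 73.61, d_SEIS08 = 40.82 km.
Circle about each station: (x + 46.9)² + (y − 32.9)² = 95.60²; (x + 49.6)² + (y + 21.8)² = 73.61²; (x + 14.9)² + (y + 46.4)² = 40.82².
Subtracting the SEIS06 equation from the SEIS07 and SEIS08 equations removes the quadratic terms:
-5.4 x − 109.4 y = 3374.31
64.0 x − 158.6 y = 6566.04
Solving the 2×2 system: x ≈ 23.3, y ≈ -32.0 km.
Check against SEIS06 (with the unrounded x, y): √((x + 46.9)²+(y − 32.9)²) = 95.61 ≈ 95.60 km. ✓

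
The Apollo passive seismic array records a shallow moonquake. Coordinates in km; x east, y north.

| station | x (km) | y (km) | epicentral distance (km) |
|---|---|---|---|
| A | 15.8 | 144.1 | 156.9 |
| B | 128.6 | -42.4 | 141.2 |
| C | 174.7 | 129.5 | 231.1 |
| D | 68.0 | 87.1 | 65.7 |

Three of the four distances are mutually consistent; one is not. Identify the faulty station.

Solve using three stations at a time. Using A, B, C (subtract circle equations pairwise → linear system) gives (x, y) ≈ (-8.9, -10.7).
Distances from that point to each station vs reported:
  A: calculated 156.8 vs reported 156.9 → residual 0.1 km
  B: calculated 141.1 vs reported 141.2 → residual 0.1 km
  C: calculated 231.0 vs reported 231.1 → residual 0.1 km
  D: calculated 124.4 vs reported 65.7 → residual 58.7 km
A, B, C are mutually consistent (residuals ≈ 0); D is off by 58.7 km.

D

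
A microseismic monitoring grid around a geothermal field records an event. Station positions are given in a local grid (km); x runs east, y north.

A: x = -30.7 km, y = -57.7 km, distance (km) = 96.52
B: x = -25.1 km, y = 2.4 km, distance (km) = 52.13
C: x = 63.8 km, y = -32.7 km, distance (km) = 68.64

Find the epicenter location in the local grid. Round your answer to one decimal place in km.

Circle about each station: (x + 30.7)² + (y + 57.7)² = 96.52²; (x + 25.1)² + (y − 2.4)² = 52.13²; (x − 63.8)² + (y + 32.7)² = 68.64².
Subtracting the A equation from the B and C equations removes the quadratic terms:
11.2 x + 120.2 y = 2962.56
189.0 x + 50.0 y = 5472.61
Solving the 2×2 system: x ≈ 23.0, y ≈ 22.5 km.

x ≈ 23.0 km, y ≈ 22.5 km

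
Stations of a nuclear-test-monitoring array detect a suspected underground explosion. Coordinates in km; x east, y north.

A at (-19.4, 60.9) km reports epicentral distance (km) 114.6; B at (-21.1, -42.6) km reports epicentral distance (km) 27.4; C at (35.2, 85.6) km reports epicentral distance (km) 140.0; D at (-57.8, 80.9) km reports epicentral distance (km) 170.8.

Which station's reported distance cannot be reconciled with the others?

Solve using three stations at a time. Using A, B, C (subtract circle equations pairwise → linear system) gives (x, y) ≈ (4.9, -51.1).
Distances from that point to each station vs reported:
  A: calculated 114.6 vs reported 114.6 → residual 0.0 km
  B: calculated 27.4 vs reported 27.4 → residual 0.0 km
  C: calculated 140.0 vs reported 140.0 → residual 0.0 km
  D: calculated 146.1 vs reported 170.8 → residual 24.7 km
A, B, C are mutually consistent (residuals ≈ 0); D is off by 24.7 km.

D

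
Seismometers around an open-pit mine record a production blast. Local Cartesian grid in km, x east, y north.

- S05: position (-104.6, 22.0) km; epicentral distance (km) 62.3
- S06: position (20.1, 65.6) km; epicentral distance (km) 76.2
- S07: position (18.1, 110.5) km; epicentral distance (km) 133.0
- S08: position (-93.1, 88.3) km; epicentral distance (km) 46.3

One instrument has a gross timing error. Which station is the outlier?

Solve using three stations at a time. Using S05, S06, S08 (subtract circle equations pairwise → linear system) gives (x, y) ≈ (-55.9, 60.8).
Distances from that point to each station vs reported:
  S05: calculated 62.3 vs reported 62.3 → residual 0.0 km
  S06: calculated 76.2 vs reported 76.2 → residual 0.0 km
  S07: calculated 89.1 vs reported 133.0 → residual 43.9 km
  S08: calculated 46.2 vs reported 46.3 → residual 0.1 km
S05, S06, S08 are mutually consistent (residuals ≈ 0); S07 is off by 43.9 km.

S07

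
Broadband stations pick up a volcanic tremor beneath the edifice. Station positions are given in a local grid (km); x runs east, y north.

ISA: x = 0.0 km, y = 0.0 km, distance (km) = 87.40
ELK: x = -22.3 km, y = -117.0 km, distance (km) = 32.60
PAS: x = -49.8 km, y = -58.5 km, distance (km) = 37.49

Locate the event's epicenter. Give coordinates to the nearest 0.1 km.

Circle about each station: x² + y² = 87.40²; (x + 22.3)² + (y + 117.0)² = 32.60²; (x + 49.8)² + (y + 58.5)² = 37.49².
Subtracting the ISA equation from the ELK and PAS equations removes the quadratic terms:
-44.6 x − 234.0 y = 20762.29
-99.6 x − 117.0 y = 12135.55
Solving the 2×2 system: x ≈ -22.7, y ≈ -84.4 km.

x ≈ -22.7 km, y ≈ -84.4 km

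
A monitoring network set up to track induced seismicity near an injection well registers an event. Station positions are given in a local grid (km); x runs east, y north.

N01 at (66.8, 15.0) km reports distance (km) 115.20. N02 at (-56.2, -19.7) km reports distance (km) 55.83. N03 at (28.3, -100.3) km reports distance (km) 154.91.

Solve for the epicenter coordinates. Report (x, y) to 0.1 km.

(-46.6, 35.3)

Circle about each station: (x − 66.8)² + (y − 15.0)² = 115.20²; (x + 56.2)² + (y + 19.7)² = 55.83²; (x − 28.3)² + (y + 100.3)² = 154.91².
Subtracting pairs of circle equations eliminates x²+y² and gives linear equations (the radical axes):
-246.0 x − 69.4 y = 9013.34
-77.0 x − 230.6 y = -4552.33
Solving the 2×2 system: x ≈ -46.6, y ≈ 35.3 km.
Check against N01 (with the unrounded x, y): √((x − 66.8)²+(y − 15.0)²) = 115.20 ≈ 115.20 km. ✓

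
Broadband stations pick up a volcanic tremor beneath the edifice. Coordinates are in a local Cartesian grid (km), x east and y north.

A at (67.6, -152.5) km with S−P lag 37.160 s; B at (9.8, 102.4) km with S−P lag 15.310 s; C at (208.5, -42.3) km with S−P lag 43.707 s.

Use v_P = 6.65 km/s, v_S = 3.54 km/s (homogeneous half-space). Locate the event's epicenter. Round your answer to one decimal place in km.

x ≈ -102.0 km, y ≈ 71.9 km

Distance from S−P lag: d = Δt · v_P v_S / (v_P − v_S) = Δt · (6.65·3.54)/(6.65−3.54) ≈ 7.5695·Δt.
So d_A = 281.28, d_B = 115.89, d_C = 330.84 km.
Circle about each station: (x − 67.6)² + (y + 152.5)² = 281.28²; (x − 9.8)² + (y − 102.4)² = 115.89²; (x − 208.5)² + (y + 42.3)² = 330.84².
Subtracting the A equation from the B and C equations removes the quadratic terms:
-115.6 x + 509.8 y = 48443.74
281.8 x + 220.4 y = -12901.14
Solving the 2×2 system: x ≈ -102.0, y ≈ 71.9 km.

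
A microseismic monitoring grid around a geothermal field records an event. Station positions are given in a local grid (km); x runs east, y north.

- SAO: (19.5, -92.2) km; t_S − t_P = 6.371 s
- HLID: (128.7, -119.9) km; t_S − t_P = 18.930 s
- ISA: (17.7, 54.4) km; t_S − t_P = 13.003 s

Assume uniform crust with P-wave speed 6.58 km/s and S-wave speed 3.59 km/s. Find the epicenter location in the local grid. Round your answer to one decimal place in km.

Distance from S−P lag: d = Δt · v_P v_S / (v_P − v_S) = Δt · (6.58·3.59)/(6.58−3.59) ≈ 7.9004·Δt.
So d_SAO = 50.33, d_HLID = 149.55, d_ISA = 102.73 km.
Circle about each station: (x − 19.5)² + (y + 92.2)² = 50.33²; (x − 128.7)² + (y + 119.9)² = 149.55²; (x − 17.7)² + (y − 54.4)² = 102.73².
Subtracting the SAO equation from the HLID and ISA equations removes the quadratic terms:
218.4 x − 55.4 y = 2226.52
-3.6 x + 293.2 y = -13628.78
Solving the 2×2 system: x ≈ -1.6, y ≈ -46.5 km.

-1.6 km east, -46.5 km north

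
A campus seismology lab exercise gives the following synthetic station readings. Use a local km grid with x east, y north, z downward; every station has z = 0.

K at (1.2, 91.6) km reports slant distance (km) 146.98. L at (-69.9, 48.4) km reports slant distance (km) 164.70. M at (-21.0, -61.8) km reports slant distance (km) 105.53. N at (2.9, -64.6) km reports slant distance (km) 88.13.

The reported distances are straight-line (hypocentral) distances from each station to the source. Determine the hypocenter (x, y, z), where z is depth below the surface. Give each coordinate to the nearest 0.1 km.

x ≈ 65.3 km, y ≈ -30.1 km, depth ≈ 51.8 km

Each station gives a sphere (x−x_i)² + (y−y_i)² + z² = d_i² (stations at z=0).
Subtracting the K sphere from L and M: z² cancels, leaving linear equations in x and y:
-142.2 x − 86.4 y = -6686.40
-44.4 x − 306.8 y = 6334.78
Solving: x ≈ 65.309, y ≈ -30.099 km (keep extra digits for the depth step; rounded: 65.3, -30.1).
Then from the K sphere: z² = 146.98² − (x − 1.2)² − (y − 91.6)² with x = 65.309, y = -30.099, so z ≈ 51.793 ≈ 51.8 km.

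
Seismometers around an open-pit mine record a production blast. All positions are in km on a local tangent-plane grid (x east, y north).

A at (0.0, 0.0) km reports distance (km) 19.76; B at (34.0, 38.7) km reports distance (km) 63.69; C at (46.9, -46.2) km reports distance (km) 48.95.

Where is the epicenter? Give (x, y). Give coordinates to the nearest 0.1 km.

Circle about each station: x² + y² = 19.76²; (x − 34.0)² + (y − 38.7)² = 63.69²; (x − 46.9)² + (y + 46.2)² = 48.95².
Subtracting the A equation from the B and C equations removes the quadratic terms:
68.0 x + 77.4 y = -1012.27
93.8 x − 92.4 y = 2328.41
Solving the 2×2 system: x ≈ 6.4, y ≈ -18.7 km.

x ≈ 6.4 km, y ≈ -18.7 km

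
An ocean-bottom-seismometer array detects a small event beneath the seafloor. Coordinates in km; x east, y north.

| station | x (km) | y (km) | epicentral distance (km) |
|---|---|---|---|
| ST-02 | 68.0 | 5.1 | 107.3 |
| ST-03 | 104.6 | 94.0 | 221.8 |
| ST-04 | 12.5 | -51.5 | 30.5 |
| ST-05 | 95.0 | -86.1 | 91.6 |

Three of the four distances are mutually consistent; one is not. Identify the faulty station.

Solve using three stations at a time. Using ST-02, ST-04, ST-05 (subtract circle equations pairwise → linear system) gives (x, y) ≈ (3.5, -80.7).
Distances from that point to each station vs reported:
  ST-02: calculated 107.3 vs reported 107.3 → residual 0.0 km
  ST-03: calculated 201.8 vs reported 221.8 → residual 20.0 km
  ST-04: calculated 30.5 vs reported 30.5 → residual 0.0 km
  ST-05: calculated 91.6 vs reported 91.6 → residual 0.0 km
ST-02, ST-04, ST-05 are mutually consistent (residuals ≈ 0); ST-03 is off by 20.0 km.

ST-03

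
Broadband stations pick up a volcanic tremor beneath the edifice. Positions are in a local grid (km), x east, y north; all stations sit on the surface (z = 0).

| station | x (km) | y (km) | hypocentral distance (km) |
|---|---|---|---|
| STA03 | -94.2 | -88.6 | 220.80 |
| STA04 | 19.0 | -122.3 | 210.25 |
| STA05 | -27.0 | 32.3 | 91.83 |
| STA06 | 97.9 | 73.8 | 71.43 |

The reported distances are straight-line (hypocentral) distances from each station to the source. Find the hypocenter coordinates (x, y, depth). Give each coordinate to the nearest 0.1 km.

x ≈ 38.7 km, y ≈ 83.4 km, depth ≈ 38.8 km

Each station gives a sphere (x−x_i)² + (y−y_i)² + z² = d_i² (stations at z=0).
Subtracting the STA03 sphere from STA04 and STA05: z² cancels, leaving linear equations in x and y:
226.4 x − 67.4 y = 3142.27
134.4 x + 241.8 y = 25368.58
Solving: x ≈ 38.708, y ≈ 83.401 km (keep extra digits for the depth step; rounded: 38.7, 83.4).
Then from the STA03 sphere: z² = 220.80² − (x + 94.2)² − (y + 88.6)² with x = 38.708, y = 83.401, so z ≈ 38.778 ≈ 38.8 km.
Check against STA06 (with the unrounded solution): distance 71.41 ≈ 71.43 km. ✓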